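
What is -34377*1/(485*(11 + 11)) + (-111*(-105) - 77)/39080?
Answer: -12199159/4169836 ≈ -2.9256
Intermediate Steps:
-34377*1/(485*(11 + 11)) + (-111*(-105) - 77)/39080 = -34377/((-(-485)*22)) + (11655 - 77)*(1/39080) = -34377/((-97*(-110))) + 11578*(1/39080) = -34377/10670 + 5789/19540 = -12199159/4169836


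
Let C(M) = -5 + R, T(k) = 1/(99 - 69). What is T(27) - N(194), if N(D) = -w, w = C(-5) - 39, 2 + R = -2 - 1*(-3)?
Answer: -1349/30 ≈ -44.967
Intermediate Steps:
T(k) = 1/30
R = -1 (R = -2 + (-2 - 1*(-3)) = -2 + (-2 + 3) = -2 + 1 = -1)
C(M) = -6 (C(M) = -5 - 1 = -6)
w = -45 (w = -6 - 39 = -45)
N(D) = 45 (N(D) = -1*(-45) = 45)
T(27) - N(194) = 1/30 - 1*45 = 1/30 - 45 = -1349/30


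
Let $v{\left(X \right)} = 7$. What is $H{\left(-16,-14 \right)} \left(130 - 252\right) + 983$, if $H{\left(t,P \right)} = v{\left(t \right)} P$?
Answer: $12939$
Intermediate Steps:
$H{\left(t,P \right)} = 7 P$
$H{\left(-16,-14 \right)} \left(130 - 252\right) + 983 = 7 \left(-14\right) \left(130 - 252\right) + 983 = - 98 \left(130 - 252\right) + 983 = \left(-98\right) \left(-122\right) + 983 = 11956 + 983 = 12939$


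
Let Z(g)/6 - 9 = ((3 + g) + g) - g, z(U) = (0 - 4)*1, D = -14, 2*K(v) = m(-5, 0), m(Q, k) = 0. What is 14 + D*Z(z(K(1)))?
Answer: -658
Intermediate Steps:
K(v) = 0 (K(v) = (1/2)*0 = 0)
z(U) = -4 (z(U) = -4*1 = -4)
Z(g) = 72 + 6*g (Z(g) = 54 + 6*(((3 + g) + g) - g) = 54 + 6*((3 + 2*g) - g) = 54 + 6*(3 + g) = 54 + (18 + 6*g) = 72 + 6*g)
14 + D*Z(z(K(1))) = 14 - 14*(72 + 6*(-4)) = 14 - 14*(72 - 24) = 14 - 14*48 = 14 - 672 = -658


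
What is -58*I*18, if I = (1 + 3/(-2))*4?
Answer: 2088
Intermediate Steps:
I = -2 (I = (1 + 3*(-1/2))*4 = (1 - 3/2)*4 = -1/2*4 = -2)
-58*I*18 = -58*(-2)*18 = 116*18 = 2088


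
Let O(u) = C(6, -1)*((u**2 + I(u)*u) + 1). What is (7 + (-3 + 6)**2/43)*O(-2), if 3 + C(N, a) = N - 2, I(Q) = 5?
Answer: -1550/43 ≈ -36.047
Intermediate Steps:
C(N, a) = -5 + N (C(N, a) = -3 + (N - 2) = -3 + (-2 + N) = -5 + N)
O(u) = 1 + u**2 + 5*u (O(u) = (-5 + 6)*((u**2 + 5*u) + 1) = 1*(1 + u**2 + 5*u) = 1 + u**2 + 5*u)
(7 + (-3 + 6)**2/43)*O(-2) = (7 + (-3 + 6)**2/43)*(1 + (-2)**2 + 5*(-2)) = (7 + 3**2*(1/43))*(1 + 4 - 10) = (7 + 9*(1/43))*(-5) = (7 + 9/43)*(-5) = (310/43)*(-5) = -1550/43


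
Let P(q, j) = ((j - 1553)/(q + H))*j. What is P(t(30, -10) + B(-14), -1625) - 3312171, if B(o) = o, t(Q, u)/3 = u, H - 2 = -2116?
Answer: -275108818/83 ≈ -3.3146e+6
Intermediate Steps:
H = -2114 (H = 2 - 2116 = -2114)
t(Q, u) = 3*u
P(q, j) = j*(-1553 + j)/(-2114 + q) (P(q, j) = ((j - 1553)/(q - 2114))*j = ((-1553 + j)/(-2114 + q))*j = j*(-1553 + j)/(-2114 + q))
P(t(30, -10) + B(-14), -1625) - 3312171 = -1625*(-1553 - 1625)/(-2114 + (3*(-10) - 14)) - 3312171 = -1625*(-3178)/(-2114 + (-30 - 14)) - 3312171 = -1625*(-3178)/(-2114 - 44) - 3312171 = -1625*(-3178)/(-2158) - 3312171 = -1625*(-1/2158)*(-3178) - 3312171 = -198625/83 - 3312171 = -275108818/83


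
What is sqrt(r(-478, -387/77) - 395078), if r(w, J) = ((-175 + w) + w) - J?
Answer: I*sqrt(2349093362)/77 ≈ 629.45*I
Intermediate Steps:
r(w, J) = -175 - J + 2*w (r(w, J) = (-175 + 2*w) - J = -175 - J + 2*w)
sqrt(r(-478, -387/77) - 395078) = sqrt((-175 - (-387)/77 + 2*(-478)) - 395078) = sqrt((-175 - (-387)/77 - 956) - 395078) = sqrt((-175 - 1*(-387/77) - 956) - 395078) = sqrt((-175 + 387/77 - 956) - 395078) = sqrt(-86700/77 - 395078) = sqrt(-30507706/77) = I*sqrt(2349093362)/77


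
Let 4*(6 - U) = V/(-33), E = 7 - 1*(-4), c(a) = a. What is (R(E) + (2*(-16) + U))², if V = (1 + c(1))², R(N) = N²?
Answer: 9834496/1089 ≈ 9030.8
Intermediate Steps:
E = 11 (E = 7 + 4 = 11)
V = 4 (V = (1 + 1)² = 2² = 4)
U = 199/33 (U = 6 - 1/(-33) = 6 - (-1)/33 = 6 - ¼*(-4/33) = 6 + 1/33 = 199/33 ≈ 6.0303)
(R(E) + (2*(-16) + U))² = (11² + (2*(-16) + 199/33))² = (121 + (-32 + 199/33))² = (121 - 857/33)² = (3136/33)² = 9834496/1089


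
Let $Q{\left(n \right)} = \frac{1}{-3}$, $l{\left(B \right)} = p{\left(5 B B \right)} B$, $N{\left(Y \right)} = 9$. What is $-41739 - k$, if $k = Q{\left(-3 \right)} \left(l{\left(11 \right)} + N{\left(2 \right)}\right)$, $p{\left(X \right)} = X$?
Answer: $- \frac{118553}{3} \approx -39518.0$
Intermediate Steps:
$l{\left(B \right)} = 5 B^{3}$ ($l{\left(B \right)} = 5 B B B = 5 B^{2} B = 5 B^{3}$)
$Q{\left(n \right)} = - \frac{1}{3}$
$k = - \frac{6664}{3}$ ($k = - \frac{5 \cdot 11^{3} + 9}{3} = - \frac{5 \cdot 1331 + 9}{3} = - \frac{6655 + 9}{3} = \left(- \frac{1}{3}\right) 6664 = - \frac{6664}{3} \approx -2221.3$)
$-41739 - k = -41739 - - \frac{6664}{3} = -41739 + \frac{6664}{3} = - \frac{118553}{3}$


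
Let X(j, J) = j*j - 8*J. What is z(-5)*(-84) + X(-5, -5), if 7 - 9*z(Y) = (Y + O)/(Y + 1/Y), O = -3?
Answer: 547/39 ≈ 14.026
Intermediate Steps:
X(j, J) = j² - 8*J
z(Y) = 7/9 - (-3 + Y)/(9*(Y + 1/Y)) (z(Y) = 7/9 - (Y - 3)/(9*(Y + 1/Y)) = 7/9 - (-3 + Y)/(9*(Y + 1/Y)))
z(-5)*(-84) + X(-5, -5) = ((7 + 3*(-5) + 6*(-5)²)/(9*(1 + (-5)²)))*(-84) + ((-5)² - 8*(-5)) = ((7 - 15 + 6*25)/(9*(1 + 25)))*(-84) + (25 + 40) = ((⅑)*(7 - 15 + 150)/26)*(-84) + 65 = ((⅑)*(1/26)*142)*(-84) + 65 = (71/117)*(-84) + 65 = -1988/39 + 65 = 547/39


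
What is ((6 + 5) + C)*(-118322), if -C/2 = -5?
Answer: -2484762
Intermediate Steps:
C = 10 (C = -2*(-5) = 10)
((6 + 5) + C)*(-118322) = ((6 + 5) + 10)*(-118322) = (11 + 10)*(-118322) = 21*(-118322) = -2484762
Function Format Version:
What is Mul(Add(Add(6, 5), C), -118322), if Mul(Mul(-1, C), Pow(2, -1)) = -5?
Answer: -2484762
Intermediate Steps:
C = 10 (C = Mul(-2, -5) = 10)
Mul(Add(Add(6, 5), C), -118322) = Mul(Add(Add(6, 5), 10), -118322) = Mul(Add(11, 10), -118322) = Mul(21, -118322) = -2484762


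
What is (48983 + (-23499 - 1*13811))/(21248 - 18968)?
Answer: 3891/760 ≈ 5.1197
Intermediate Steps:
(48983 + (-23499 - 1*13811))/(21248 - 18968) = (48983 + (-23499 - 13811))/2280 = (48983 - 37310)*(1/2280) = 11673*(1/2280) = 3891/760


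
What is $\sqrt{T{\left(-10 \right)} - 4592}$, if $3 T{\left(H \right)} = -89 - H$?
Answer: $\frac{i \sqrt{41565}}{3} \approx 67.958 i$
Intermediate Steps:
$T{\left(H \right)} = - \frac{89}{3} - \frac{H}{3}$ ($T{\left(H \right)} = \frac{-89 - H}{3} = - \frac{89}{3} - \frac{H}{3}$)
$\sqrt{T{\left(-10 \right)} - 4592} = \sqrt{\left(- \frac{89}{3} - - \frac{10}{3}\right) - 4592} = \sqrt{\left(- \frac{89}{3} + \frac{10}{3}\right) - 4592} = \sqrt{- \frac{79}{3} - 4592} = \sqrt{- \frac{13855}{3}} = \frac{i \sqrt{41565}}{3}$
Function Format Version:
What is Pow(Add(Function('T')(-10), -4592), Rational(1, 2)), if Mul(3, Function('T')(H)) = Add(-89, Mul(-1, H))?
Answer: Mul(Rational(1, 3), I, Pow(41565, Rational(1, 2))) ≈ Mul(67.958, I)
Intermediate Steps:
Function('T')(H) = Add(Rational(-89, 3), Mul(Rational(-1, 3), H)) (Function('T')(H) = Mul(Rational(1, 3), Add(-89, Mul(-1, H))) = Add(Rational(-89, 3), Mul(Rational(-1, 3), H)))
Pow(Add(Function('T')(-10), -4592), Rational(1, 2)) = Pow(Add(Add(Rational(-89, 3), Mul(Rational(-1, 3), -10)), -4592), Rational(1, 2)) = Pow(Add(Add(Rational(-89, 3), Rational(10, 3)), -4592), Rational(1, 2)) = Pow(Add(Rational(-79, 3), -4592), Rational(1, 2)) = Pow(Rational(-13855, 3), Rational(1, 2)) = Mul(Rational(1, 3), I, Pow(41565, Rational(1, 2)))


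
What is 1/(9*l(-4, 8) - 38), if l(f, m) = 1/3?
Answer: -1/35 ≈ -0.028571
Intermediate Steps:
l(f, m) = ⅓
1/(9*l(-4, 8) - 38) = 1/(9*(⅓) - 38) = 1/(3 - 38) = 1/(-35) = -1/35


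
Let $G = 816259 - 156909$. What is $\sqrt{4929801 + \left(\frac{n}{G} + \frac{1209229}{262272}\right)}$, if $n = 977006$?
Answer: $\frac{\sqrt{23034873333442384540143066}}{2161613040} \approx 2220.3$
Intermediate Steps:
$G = 659350$
$\sqrt{4929801 + \left(\frac{n}{G} + \frac{1209229}{262272}\right)} = \sqrt{4929801 + \left(\frac{977006}{659350} + \frac{1209229}{262272}\right)} = \sqrt{4929801 + \left(977006 \cdot \frac{1}{659350} + 1209229 \cdot \frac{1}{262272}\right)} = \sqrt{4929801 + \left(\frac{488503}{329675} + \frac{1209229}{262272}\right)} = \sqrt{4929801 + \frac{526773229391}{86464521600}} = \sqrt{\frac{426253411821430991}{86464521600}} = \frac{\sqrt{23034873333442384540143066}}{2161613040}$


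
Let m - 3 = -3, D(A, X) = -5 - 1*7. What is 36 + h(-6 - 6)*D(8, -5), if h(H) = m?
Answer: 36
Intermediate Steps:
D(A, X) = -12 (D(A, X) = -5 - 7 = -12)
m = 0 (m = 3 - 3 = 0)
h(H) = 0
36 + h(-6 - 6)*D(8, -5) = 36 + 0*(-12) = 36 + 0 = 36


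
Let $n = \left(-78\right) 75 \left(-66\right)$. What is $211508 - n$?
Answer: $-174592$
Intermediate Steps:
$n = 386100$ ($n = \left(-5850\right) \left(-66\right) = 386100$)
$211508 - n = 211508 - 386100 = -174592$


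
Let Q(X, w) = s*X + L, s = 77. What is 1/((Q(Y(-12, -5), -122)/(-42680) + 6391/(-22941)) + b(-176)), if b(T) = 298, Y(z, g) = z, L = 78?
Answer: 489560940/145762480223 ≈ 0.0033586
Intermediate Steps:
Q(X, w) = 78 + 77*X (Q(X, w) = 77*X + 78 = 78 + 77*X)
1/((Q(Y(-12, -5), -122)/(-42680) + 6391/(-22941)) + b(-176)) = 1/(((78 + 77*(-12))/(-42680) + 6391/(-22941)) + 298) = 1/(((78 - 924)*(-1/42680) + 6391*(-1/22941)) + 298) = 1/((-846*(-1/42680) - 6391/22941) + 298) = 1/((423/21340 - 6391/22941) + 298) = 1/(-126679897/489560940 + 298) = 1/(145762480223/489560940) = 489560940/145762480223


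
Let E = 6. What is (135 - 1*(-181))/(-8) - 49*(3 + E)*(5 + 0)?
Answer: -4489/2 ≈ -2244.5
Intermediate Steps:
(135 - 1*(-181))/(-8) - 49*(3 + E)*(5 + 0) = (135 - 1*(-181))/(-8) - 49*(3 + 6)*(5 + 0) = (135 + 181)*(-1/8) - 441*5 = 316*(-1/8) - 49*45 = -79/2 - 2205 = -4489/2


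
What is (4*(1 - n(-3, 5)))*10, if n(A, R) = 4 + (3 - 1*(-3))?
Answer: -360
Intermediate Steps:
n(A, R) = 10 (n(A, R) = 4 + (3 + 3) = 4 + 6 = 10)
(4*(1 - n(-3, 5)))*10 = (4*(1 - 1*10))*10 = (4*(1 - 10))*10 = (4*(-9))*10 = -36*10 = -360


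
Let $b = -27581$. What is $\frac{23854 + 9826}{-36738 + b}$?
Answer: $- \frac{33680}{64319} \approx -0.52364$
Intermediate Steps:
$\frac{23854 + 9826}{-36738 + b} = \frac{23854 + 9826}{-36738 - 27581} = \frac{33680}{-64319} = 33680 \left(- \frac{1}{64319}\right) = - \frac{33680}{64319}$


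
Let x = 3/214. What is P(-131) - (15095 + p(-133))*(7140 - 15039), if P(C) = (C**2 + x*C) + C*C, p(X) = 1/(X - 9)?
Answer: 906091679471/7597 ≈ 1.1927e+8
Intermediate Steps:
x = 3/214 (x = 3*(1/214) = 3/214 ≈ 0.014019)
p(X) = 1/(-9 + X)
P(C) = 2*C**2 + 3*C/214 (P(C) = (C**2 + 3*C/214) + C*C = (C**2 + 3*C/214) + C**2 = 2*C**2 + 3*C/214)
P(-131) - (15095 + p(-133))*(7140 - 15039) = (1/214)*(-131)*(3 + 428*(-131)) - (15095 + 1/(-9 - 133))*(7140 - 15039) = (1/214)*(-131)*(3 - 56068) - (15095 + 1/(-142))*(-7899) = (1/214)*(-131)*(-56065) - (15095 - 1/142)*(-7899) = 7344515/214 - 2143489*(-7899)/142 = 7344515/214 - 1*(-16931419611/142) = 7344515/214 + 16931419611/142 = 906091679471/7597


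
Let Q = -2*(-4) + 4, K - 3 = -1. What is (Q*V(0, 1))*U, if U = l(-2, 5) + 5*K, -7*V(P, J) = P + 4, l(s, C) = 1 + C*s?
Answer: -48/7 ≈ -6.8571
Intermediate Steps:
K = 2 (K = 3 - 1 = 2)
V(P, J) = -4/7 - P/7 (V(P, J) = -(P + 4)/7 = -(4 + P)/7 = -4/7 - P/7)
Q = 12 (Q = 8 + 4 = 12)
U = 1 (U = (1 + 5*(-2)) + 5*2 = (1 - 10) + 10 = -9 + 10 = 1)
(Q*V(0, 1))*U = (12*(-4/7 - ⅐*0))*1 = (12*(-4/7 + 0))*1 = (12*(-4/7))*1 = -48/7*1 = -48/7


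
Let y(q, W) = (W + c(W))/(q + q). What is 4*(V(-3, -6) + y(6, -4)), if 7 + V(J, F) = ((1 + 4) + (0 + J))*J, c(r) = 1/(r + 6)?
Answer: -319/6 ≈ -53.167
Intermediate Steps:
c(r) = 1/(6 + r)
y(q, W) = (W + 1/(6 + W))/(2*q) (y(q, W) = (W + 1/(6 + W))/(q + q) = (W + 1/(6 + W))/((2*q)) = (W + 1/(6 + W))*(1/(2*q)) = (W + 1/(6 + W))/(2*q))
V(J, F) = -7 + J*(5 + J) (V(J, F) = -7 + ((1 + 4) + (0 + J))*J = -7 + (5 + J)*J = -7 + J*(5 + J))
4*(V(-3, -6) + y(6, -4)) = 4*((-7 + (-3)**2 + 5*(-3)) + (1/2)*(1 - 4*(6 - 4))/(6*(6 - 4))) = 4*((-7 + 9 - 15) + (1/2)*(1/6)*(1 - 4*2)/2) = 4*(-13 + (1/2)*(1/6)*(1/2)*(1 - 8)) = 4*(-13 + (1/2)*(1/6)*(1/2)*(-7)) = 4*(-13 - 7/24) = 4*(-319/24) = -319/6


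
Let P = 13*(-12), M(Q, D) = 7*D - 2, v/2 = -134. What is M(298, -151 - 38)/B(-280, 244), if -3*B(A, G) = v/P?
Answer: 155025/67 ≈ 2313.8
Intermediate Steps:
v = -268 (v = 2*(-134) = -268)
M(Q, D) = -2 + 7*D
P = -156
B(A, G) = -67/117 (B(A, G) = -(-268)/(3*(-156)) = -(-268)*(-1)/(3*156) = -⅓*67/39 = -67/117)
M(298, -151 - 38)/B(-280, 244) = (-2 + 7*(-151 - 38))/(-67/117) = (-2 + 7*(-189))*(-117/67) = (-2 - 1323)*(-117/67) = -1325*(-117/67) = 155025/67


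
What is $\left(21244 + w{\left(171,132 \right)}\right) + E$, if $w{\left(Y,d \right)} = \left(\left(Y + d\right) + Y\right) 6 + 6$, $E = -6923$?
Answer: $17171$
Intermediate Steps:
$w{\left(Y,d \right)} = 6 + 6 d + 12 Y$ ($w{\left(Y,d \right)} = \left(d + 2 Y\right) 6 + 6 = \left(6 d + 12 Y\right) + 6 = 6 + 6 d + 12 Y$)
$\left(21244 + w{\left(171,132 \right)}\right) + E = \left(21244 + \left(6 + 6 \cdot 132 + 12 \cdot 171\right)\right) - 6923 = \left(21244 + \left(6 + 792 + 2052\right)\right) - 6923 = \left(21244 + 2850\right) - 6923 = 24094 - 6923 = 17171$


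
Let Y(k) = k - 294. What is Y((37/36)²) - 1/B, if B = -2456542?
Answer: -466319225857/1591839216 ≈ -292.94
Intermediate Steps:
Y(k) = -294 + k
Y((37/36)²) - 1/B = (-294 + (37/36)²) - 1/(-2456542) = (-294 + (37*(1/36))²) - 1*(-1/2456542) = (-294 + (37/36)²) + 1/2456542 = (-294 + 1369/1296) + 1/2456542 = -379655/1296 + 1/2456542 = -466319225857/1591839216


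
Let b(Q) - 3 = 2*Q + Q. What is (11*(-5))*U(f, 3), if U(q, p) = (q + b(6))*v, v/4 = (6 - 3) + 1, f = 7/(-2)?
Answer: -15400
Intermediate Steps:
f = -7/2 (f = 7*(-½) = -7/2 ≈ -3.5000)
b(Q) = 3 + 3*Q (b(Q) = 3 + (2*Q + Q) = 3 + 3*Q)
v = 16 (v = 4*((6 - 3) + 1) = 4*(3 + 1) = 4*4 = 16)
U(q, p) = 336 + 16*q (U(q, p) = (q + (3 + 3*6))*16 = (q + (3 + 18))*16 = (q + 21)*16 = (21 + q)*16 = 336 + 16*q)
(11*(-5))*U(f, 3) = (11*(-5))*(336 + 16*(-7/2)) = -55*(336 - 56) = -55*280 = -15400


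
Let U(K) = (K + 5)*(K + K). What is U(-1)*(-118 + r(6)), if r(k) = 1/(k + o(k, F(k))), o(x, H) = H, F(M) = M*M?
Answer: 19820/21 ≈ 943.81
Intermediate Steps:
F(M) = M**2
U(K) = 2*K*(5 + K) (U(K) = (5 + K)*(2*K) = 2*K*(5 + K))
r(k) = 1/(k + k**2)
U(-1)*(-118 + r(6)) = (2*(-1)*(5 - 1))*(-118 + 1/(6*(1 + 6))) = (2*(-1)*4)*(-118 + (1/6)/7) = -8*(-118 + (1/6)*(1/7)) = -8*(-118 + 1/42) = -8*(-4955/42) = 19820/21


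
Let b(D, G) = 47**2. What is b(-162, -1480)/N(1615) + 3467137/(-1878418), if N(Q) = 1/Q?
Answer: 6701318492493/1878418 ≈ 3.5675e+6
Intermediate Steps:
b(D, G) = 2209
b(-162, -1480)/N(1615) + 3467137/(-1878418) = 2209/(1/1615) + 3467137/(-1878418) = 2209/(1/1615) + 3467137*(-1/1878418) = 2209*1615 - 3467137/1878418 = 3567535 - 3467137/1878418 = 6701318492493/1878418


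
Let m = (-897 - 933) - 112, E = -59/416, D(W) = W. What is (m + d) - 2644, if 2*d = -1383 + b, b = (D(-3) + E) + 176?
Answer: -4318971/832 ≈ -5191.1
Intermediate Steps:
E = -59/416 (E = -59*1/416 = -59/416 ≈ -0.14183)
b = 71909/416 (b = (-3 - 59/416) + 176 = -1307/416 + 176 = 71909/416 ≈ 172.86)
d = -503419/832 (d = (-1383 + 71909/416)/2 = (½)*(-503419/416) = -503419/832 ≈ -605.07)
m = -1942 (m = -1830 - 112 = -1942)
(m + d) - 2644 = (-1942 - 503419/832) - 2644 = -2119163/832 - 2644 = -4318971/832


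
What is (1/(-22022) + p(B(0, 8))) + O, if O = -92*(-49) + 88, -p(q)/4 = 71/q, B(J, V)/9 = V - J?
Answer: 455068109/99099 ≈ 4592.1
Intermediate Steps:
B(J, V) = -9*J + 9*V (B(J, V) = 9*(V - J) = -9*J + 9*V)
p(q) = -284/q
O = 4596 (O = 4508 + 88 = 4596)
(1/(-22022) + p(B(0, 8))) + O = (1/(-22022) - 284/(-9*0 + 9*8)) + 4596 = (-1/22022 - 284/(0 + 72)) + 4596 = (-1/22022 - 284/72) + 4596 = (-1/22022 - 284*1/72) + 4596 = (-1/22022 - 71/18) + 4596 = -390895/99099 + 4596 = 455068109/99099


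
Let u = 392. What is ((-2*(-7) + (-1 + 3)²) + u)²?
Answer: 168100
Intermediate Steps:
((-2*(-7) + (-1 + 3)²) + u)² = ((-2*(-7) + (-1 + 3)²) + 392)² = ((14 + 2²) + 392)² = ((14 + 4) + 392)² = (18 + 392)² = 410² = 168100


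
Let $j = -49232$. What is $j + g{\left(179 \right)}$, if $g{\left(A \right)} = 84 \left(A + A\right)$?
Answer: $-19160$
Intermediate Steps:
$g{\left(A \right)} = 168 A$ ($g{\left(A \right)} = 84 \cdot 2 A = 168 A$)
$j + g{\left(179 \right)} = -49232 + 168 \cdot 179 = -49232 + 30072 = -19160$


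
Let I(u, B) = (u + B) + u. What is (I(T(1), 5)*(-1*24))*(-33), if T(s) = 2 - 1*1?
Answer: 5544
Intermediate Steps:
T(s) = 1 (T(s) = 2 - 1 = 1)
I(u, B) = B + 2*u (I(u, B) = (B + u) + u = B + 2*u)
(I(T(1), 5)*(-1*24))*(-33) = ((5 + 2*1)*(-1*24))*(-33) = ((5 + 2)*(-24))*(-33) = (7*(-24))*(-33) = -168*(-33) = 5544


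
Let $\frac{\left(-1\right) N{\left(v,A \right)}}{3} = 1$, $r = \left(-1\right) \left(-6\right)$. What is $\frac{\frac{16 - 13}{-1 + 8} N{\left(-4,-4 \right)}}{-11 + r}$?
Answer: $\frac{9}{35} \approx 0.25714$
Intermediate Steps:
$r = 6$
$N{\left(v,A \right)} = -3$ ($N{\left(v,A \right)} = \left(-3\right) 1 = -3$)
$\frac{\frac{16 - 13}{-1 + 8} N{\left(-4,-4 \right)}}{-11 + r} = \frac{\frac{16 - 13}{-1 + 8} \left(-3\right)}{-11 + 6} = \frac{\frac{3}{7} \left(-3\right)}{-5} = 3 \cdot \frac{1}{7} \left(-3\right) \left(- \frac{1}{5}\right) = \frac{3}{7} \left(-3\right) \left(- \frac{1}{5}\right) = \left(- \frac{9}{7}\right) \left(- \frac{1}{5}\right) = \frac{9}{35}$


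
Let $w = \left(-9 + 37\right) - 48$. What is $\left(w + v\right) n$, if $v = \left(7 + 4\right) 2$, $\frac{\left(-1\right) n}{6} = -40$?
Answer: $480$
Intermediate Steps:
$n = 240$ ($n = \left(-6\right) \left(-40\right) = 240$)
$w = -20$ ($w = 28 - 48 = -20$)
$v = 22$ ($v = 11 \cdot 2 = 22$)
$\left(w + v\right) n = \left(-20 + 22\right) 240 = 2 \cdot 240 = 480$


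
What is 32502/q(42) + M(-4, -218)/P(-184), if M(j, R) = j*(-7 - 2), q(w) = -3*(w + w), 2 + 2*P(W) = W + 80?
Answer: -288613/2226 ≈ -129.66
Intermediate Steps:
P(W) = 39 + W/2 (P(W) = -1 + (W + 80)/2 = -1 + (80 + W)/2 = -1 + (40 + W/2) = 39 + W/2)
q(w) = -6*w
M(j, R) = -9*j (M(j, R) = j*(-9) = -9*j)
32502/q(42) + M(-4, -218)/P(-184) = 32502/((-6*42)) + (-9*(-4))/(39 + (½)*(-184)) = 32502/(-252) + 36/(39 - 92) = 32502*(-1/252) + 36/(-53) = -5417/42 + 36*(-1/53) = -5417/42 - 36/53 = -288613/2226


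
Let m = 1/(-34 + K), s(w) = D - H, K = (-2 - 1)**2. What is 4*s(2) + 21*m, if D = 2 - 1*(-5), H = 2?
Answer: 479/25 ≈ 19.160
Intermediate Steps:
K = 9 (K = (-3)**2 = 9)
D = 7 (D = 2 + 5 = 7)
s(w) = 5 (s(w) = 7 - 1*2 = 7 - 2 = 5)
m = -1/25 (m = 1/(-34 + 9) = 1/(-25) = -1/25 ≈ -0.040000)
4*s(2) + 21*m = 4*5 + 21*(-1/25) = 20 - 21/25 = 479/25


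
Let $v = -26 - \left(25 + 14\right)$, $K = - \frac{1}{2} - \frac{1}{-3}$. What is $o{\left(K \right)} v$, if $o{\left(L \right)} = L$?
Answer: $\frac{65}{6} \approx 10.833$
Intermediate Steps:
$K = - \frac{1}{6}$ ($K = \left(-1\right) \frac{1}{2} - - \frac{1}{3} = - \frac{1}{2} + \frac{1}{3} = - \frac{1}{6} \approx -0.16667$)
$v = -65$ ($v = -26 - 39 = -65$)
$o{\left(K \right)} v = \left(- \frac{1}{6}\right) \left(-65\right) = \frac{65}{6}$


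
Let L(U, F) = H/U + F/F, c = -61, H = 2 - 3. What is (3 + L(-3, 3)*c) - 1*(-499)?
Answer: 1262/3 ≈ 420.67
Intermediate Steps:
H = -1
L(U, F) = 1 - 1/U (L(U, F) = -1/U + F/F = -1/U + 1 = 1 - 1/U)
(3 + L(-3, 3)*c) - 1*(-499) = (3 + ((-1 - 3)/(-3))*(-61)) - 1*(-499) = (3 - ⅓*(-4)*(-61)) + 499 = (3 + (4/3)*(-61)) + 499 = (3 - 244/3) + 499 = -235/3 + 499 = 1262/3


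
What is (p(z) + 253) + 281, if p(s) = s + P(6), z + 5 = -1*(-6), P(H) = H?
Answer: 541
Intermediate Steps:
z = 1 (z = -5 - 1*(-6) = -5 + 6 = 1)
p(s) = 6 + s (p(s) = s + 6 = 6 + s)
(p(z) + 253) + 281 = ((6 + 1) + 253) + 281 = (7 + 253) + 281 = 260 + 281 = 541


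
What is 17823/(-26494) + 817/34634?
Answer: -11454542/17646023 ≈ -0.64913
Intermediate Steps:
17823/(-26494) + 817/34634 = 17823*(-1/26494) + 817*(1/34634) = -1371/2038 + 817/34634 = -11454542/17646023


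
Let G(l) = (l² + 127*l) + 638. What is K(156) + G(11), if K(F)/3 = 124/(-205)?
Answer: 441608/205 ≈ 2154.2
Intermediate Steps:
K(F) = -372/205 (K(F) = 3*(124/(-205)) = 3*(124*(-1/205)) = 3*(-124/205) = -372/205)
G(l) = 638 + l² + 127*l
K(156) + G(11) = -372/205 + (638 + 11² + 127*11) = -372/205 + (638 + 121 + 1397) = -372/205 + 2156 = 441608/205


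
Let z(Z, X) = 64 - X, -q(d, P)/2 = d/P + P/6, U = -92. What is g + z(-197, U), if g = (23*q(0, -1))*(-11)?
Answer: 215/3 ≈ 71.667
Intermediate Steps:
q(d, P) = -P/3 - 2*d/P (q(d, P) = -2*(d/P + P/6) = -2*(P/6 + d/P) = -P/3 - 2*d/P)
g = -253/3 (g = (23*(-⅓*(-1) - 2*0/(-1)))*(-11) = (23*(⅓ - 2*0*(-1)))*(-11) = (23*(⅓ + 0))*(-11) = (23*(⅓))*(-11) = (23/3)*(-11) = -253/3 ≈ -84.333)
g + z(-197, U) = -253/3 + (64 - 1*(-92)) = -253/3 + (64 + 92) = -253/3 + 156 = 215/3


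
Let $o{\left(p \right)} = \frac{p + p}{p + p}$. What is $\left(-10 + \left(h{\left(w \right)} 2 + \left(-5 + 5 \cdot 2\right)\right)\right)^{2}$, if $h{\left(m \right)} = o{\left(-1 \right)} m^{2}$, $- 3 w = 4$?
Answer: $\frac{169}{81} \approx 2.0864$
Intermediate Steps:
$w = - \frac{4}{3}$ ($w = \left(- \frac{1}{3}\right) 4 = - \frac{4}{3} \approx -1.3333$)
$o{\left(p \right)} = 1$ ($o{\left(p \right)} = \frac{2 p}{2 p} = 2 p \frac{1}{2 p} = 1$)
$h{\left(m \right)} = m^{2}$ ($h{\left(m \right)} = 1 m^{2} = m^{2}$)
$\left(-10 + \left(h{\left(w \right)} 2 + \left(-5 + 5 \cdot 2\right)\right)\right)^{2} = \left(-10 + \left(\left(- \frac{4}{3}\right)^{2} \cdot 2 + \left(-5 + 5 \cdot 2\right)\right)\right)^{2} = \left(-10 + \left(\frac{16}{9} \cdot 2 + \left(-5 + 10\right)\right)\right)^{2} = \left(-10 + \left(\frac{32}{9} + 5\right)\right)^{2} = \left(-10 + \frac{77}{9}\right)^{2} = \left(- \frac{13}{9}\right)^{2} = \frac{169}{81}$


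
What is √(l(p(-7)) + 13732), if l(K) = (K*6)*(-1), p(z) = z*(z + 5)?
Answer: 4*√853 ≈ 116.82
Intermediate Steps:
p(z) = z*(5 + z)
l(K) = -6*K (l(K) = (6*K)*(-1) = -6*K)
√(l(p(-7)) + 13732) = √(-(-42)*(5 - 7) + 13732) = √(-(-42)*(-2) + 13732) = √(-6*14 + 13732) = √(-84 + 13732) = √13648 = 4*√853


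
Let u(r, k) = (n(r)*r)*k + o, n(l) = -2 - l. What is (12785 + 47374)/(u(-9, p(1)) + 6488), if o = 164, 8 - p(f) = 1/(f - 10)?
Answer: 20053/2047 ≈ 9.7963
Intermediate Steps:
p(f) = 8 - 1/(-10 + f) (p(f) = 8 - 1/(f - 10) = 8 - 1/(-10 + f))
u(r, k) = 164 + k*r*(-2 - r) (u(r, k) = ((-2 - r)*r)*k + 164 = (r*(-2 - r))*k + 164 = k*r*(-2 - r) + 164 = 164 + k*r*(-2 - r))
(12785 + 47374)/(u(-9, p(1)) + 6488) = (12785 + 47374)/((164 - 1*(-81 + 8*1)/(-10 + 1)*(-9)*(2 - 9)) + 6488) = 60159/((164 - 1*(-81 + 8)/(-9)*(-9)*(-7)) + 6488) = 60159/((164 - 1*(-1/9*(-73))*(-9)*(-7)) + 6488) = 60159/((164 - 1*73/9*(-9)*(-7)) + 6488) = 60159/((164 - 511) + 6488) = 60159/(-347 + 6488) = 60159/6141 = 60159*(1/6141) = 20053/2047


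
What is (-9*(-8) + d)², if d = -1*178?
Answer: 11236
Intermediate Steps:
d = -178
(-9*(-8) + d)² = (-9*(-8) - 178)² = (72 - 178)² = (-106)² = 11236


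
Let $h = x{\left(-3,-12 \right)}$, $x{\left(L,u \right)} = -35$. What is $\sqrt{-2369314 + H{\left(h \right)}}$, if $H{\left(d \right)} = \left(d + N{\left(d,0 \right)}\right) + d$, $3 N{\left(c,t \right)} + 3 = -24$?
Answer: $i \sqrt{2369393} \approx 1539.3 i$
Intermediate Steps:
$h = -35$
$N{\left(c,t \right)} = -9$ ($N{\left(c,t \right)} = -1 + \frac{1}{3} \left(-24\right) = -1 - 8 = -9$)
$H{\left(d \right)} = -9 + 2 d$ ($H{\left(d \right)} = \left(d - 9\right) + d = \left(-9 + d\right) + d = -9 + 2 d$)
$\sqrt{-2369314 + H{\left(h \right)}} = \sqrt{-2369314 + \left(-9 + 2 \left(-35\right)\right)} = \sqrt{-2369314 - 79} = \sqrt{-2369393} = i \sqrt{2369393}$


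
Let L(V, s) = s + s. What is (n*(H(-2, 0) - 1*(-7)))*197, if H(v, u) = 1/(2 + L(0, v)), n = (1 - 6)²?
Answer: 64025/2 ≈ 32013.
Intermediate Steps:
L(V, s) = 2*s
n = 25 (n = (-5)² = 25)
H(v, u) = 1/(2 + 2*v)
(n*(H(-2, 0) - 1*(-7)))*197 = (25*(1/(2*(1 - 2)) - 1*(-7)))*197 = (25*((½)/(-1) + 7))*197 = (25*((½)*(-1) + 7))*197 = (25*(-½ + 7))*197 = (25*(13/2))*197 = (325/2)*197 = 64025/2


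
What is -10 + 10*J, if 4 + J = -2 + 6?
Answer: -10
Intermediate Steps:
J = 0 (J = -4 + (-2 + 6) = -4 + 4 = 0)
-10 + 10*J = -10 + 10*0 = -10 + 0 = -10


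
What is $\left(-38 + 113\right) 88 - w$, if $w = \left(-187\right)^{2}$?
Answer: $-28369$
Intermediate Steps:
$w = 34969$
$\left(-38 + 113\right) 88 - w = \left(-38 + 113\right) 88 - 34969 = 75 \cdot 88 - 34969 = 6600 - 34969 = -28369$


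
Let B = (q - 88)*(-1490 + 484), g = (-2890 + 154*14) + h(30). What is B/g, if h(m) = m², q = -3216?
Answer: 1661912/83 ≈ 20023.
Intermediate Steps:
g = 166 (g = (-2890 + 154*14) + 30² = (-2890 + 2156) + 900 = -734 + 900 = 166)
B = 3323824 (B = (-3216 - 88)*(-1490 + 484) = -3304*(-1006) = 3323824)
B/g = 3323824/166 = 3323824*(1/166) = 1661912/83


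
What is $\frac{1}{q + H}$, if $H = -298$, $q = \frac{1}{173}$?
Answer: $- \frac{173}{51553} \approx -0.0033558$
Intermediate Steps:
$q = \frac{1}{173} \approx 0.0057803$
$\frac{1}{q + H} = \frac{1}{\frac{1}{173} - 298} = \frac{1}{- \frac{51553}{173}} = - \frac{173}{51553}$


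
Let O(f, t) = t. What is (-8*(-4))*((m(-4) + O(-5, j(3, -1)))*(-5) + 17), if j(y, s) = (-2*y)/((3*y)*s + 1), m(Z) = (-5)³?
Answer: 20424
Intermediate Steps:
m(Z) = -125
j(y, s) = -2*y/(1 + 3*s*y) (j(y, s) = (-2*y)/(3*s*y + 1) = (-2*y)/(1 + 3*s*y) = -2*y/(1 + 3*s*y))
(-8*(-4))*((m(-4) + O(-5, j(3, -1)))*(-5) + 17) = (-8*(-4))*((-125 - 2*3/(1 + 3*(-1)*3))*(-5) + 17) = 32*((-125 - 2*3/(1 - 9))*(-5) + 17) = 32*((-125 - 2*3/(-8))*(-5) + 17) = 32*((-125 - 2*3*(-⅛))*(-5) + 17) = 32*((-125 + ¾)*(-5) + 17) = 32*(-497/4*(-5) + 17) = 32*(2485/4 + 17) = 32*(2553/4) = 20424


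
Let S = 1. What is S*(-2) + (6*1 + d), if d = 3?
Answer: 7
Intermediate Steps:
S*(-2) + (6*1 + d) = 1*(-2) + (6*1 + 3) = -2 + (6 + 3) = -2 + 9 = 7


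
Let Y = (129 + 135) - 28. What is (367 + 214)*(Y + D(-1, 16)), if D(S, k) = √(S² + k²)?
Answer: 137116 + 581*√257 ≈ 1.4643e+5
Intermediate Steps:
Y = 236 (Y = 264 - 28 = 236)
(367 + 214)*(Y + D(-1, 16)) = (367 + 214)*(236 + √((-1)² + 16²)) = 581*(236 + √(1 + 256)) = 581*(236 + √257) = 137116 + 581*√257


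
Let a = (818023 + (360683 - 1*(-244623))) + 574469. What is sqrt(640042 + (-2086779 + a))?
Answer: 3*sqrt(61229) ≈ 742.33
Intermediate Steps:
a = 1997798 (a = (818023 + (360683 + 244623)) + 574469 = (818023 + 605306) + 574469 = 1423329 + 574469 = 1997798)
sqrt(640042 + (-2086779 + a)) = sqrt(640042 + (-2086779 + 1997798)) = sqrt(640042 - 88981) = sqrt(551061) = 3*sqrt(61229)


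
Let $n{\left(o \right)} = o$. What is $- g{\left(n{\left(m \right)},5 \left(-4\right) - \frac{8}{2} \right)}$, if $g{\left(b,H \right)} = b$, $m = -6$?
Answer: $6$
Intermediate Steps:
$- g{\left(n{\left(m \right)},5 \left(-4\right) - \frac{8}{2} \right)} = \left(-1\right) \left(-6\right) = 6$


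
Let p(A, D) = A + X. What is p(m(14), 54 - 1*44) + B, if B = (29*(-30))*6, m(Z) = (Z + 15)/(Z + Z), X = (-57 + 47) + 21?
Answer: -145823/28 ≈ -5208.0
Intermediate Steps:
X = 11 (X = -10 + 21 = 11)
m(Z) = (15 + Z)/(2*Z) (m(Z) = (15 + Z)/((2*Z)) = (15 + Z)*(1/(2*Z)) = (15 + Z)/(2*Z))
p(A, D) = 11 + A (p(A, D) = A + 11 = 11 + A)
B = -5220 (B = -870*6 = -5220)
p(m(14), 54 - 1*44) + B = (11 + (1/2)*(15 + 14)/14) - 5220 = (11 + (1/2)*(1/14)*29) - 5220 = (11 + 29/28) - 5220 = 337/28 - 5220 = -145823/28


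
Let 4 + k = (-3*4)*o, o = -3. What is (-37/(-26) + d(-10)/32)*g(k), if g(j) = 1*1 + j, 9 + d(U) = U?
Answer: 11385/416 ≈ 27.368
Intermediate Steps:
d(U) = -9 + U
k = 32 (k = -4 - 3*4*(-3) = -4 - 12*(-3) = -4 + 36 = 32)
g(j) = 1 + j
(-37/(-26) + d(-10)/32)*g(k) = (-37/(-26) + (-9 - 10)/32)*(1 + 32) = (-37*(-1/26) - 19*1/32)*33 = (37/26 - 19/32)*33 = (345/416)*33 = 11385/416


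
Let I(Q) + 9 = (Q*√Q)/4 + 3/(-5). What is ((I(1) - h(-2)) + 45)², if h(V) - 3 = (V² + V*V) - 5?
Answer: 351649/400 ≈ 879.12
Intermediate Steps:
I(Q) = -48/5 + Q^(3/2)/4 (I(Q) = -9 + ((Q*√Q)/4 + 3/(-5)) = -9 + (Q^(3/2)*(¼) + 3*(-⅕)) = -9 + (Q^(3/2)/4 - ⅗) = -9 + (-⅗ + Q^(3/2)/4) = -48/5 + Q^(3/2)/4)
h(V) = -2 + 2*V² (h(V) = 3 + ((V² + V*V) - 5) = 3 + ((V² + V²) - 5) = 3 + (2*V² - 5) = 3 + (-5 + 2*V²) = -2 + 2*V²)
((I(1) - h(-2)) + 45)² = (((-48/5 + 1^(3/2)/4) - (-2 + 2*(-2)²)) + 45)² = (((-48/5 + (¼)*1) - (-2 + 2*4)) + 45)² = (((-48/5 + ¼) - (-2 + 8)) + 45)² = ((-187/20 - 1*6) + 45)² = ((-187/20 - 6) + 45)² = (-307/20 + 45)² = (593/20)² = 351649/400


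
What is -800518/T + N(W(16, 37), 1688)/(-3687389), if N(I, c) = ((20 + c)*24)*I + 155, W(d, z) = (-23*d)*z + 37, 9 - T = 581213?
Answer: 163233763791977/1071562618178 ≈ 152.33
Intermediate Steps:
T = -581204 (T = 9 - 1*581213 = 9 - 581213 = -581204)
W(d, z) = 37 - 23*d*z (W(d, z) = -23*d*z + 37 = 37 - 23*d*z)
N(I, c) = 155 + I*(480 + 24*c) (N(I, c) = (480 + 24*c)*I + 155 = I*(480 + 24*c) + 155 = 155 + I*(480 + 24*c))
-800518/T + N(W(16, 37), 1688)/(-3687389) = -800518/(-581204) + (155 + 480*(37 - 23*16*37) + 24*(37 - 23*16*37)*1688)/(-3687389) = -800518*(-1/581204) + (155 + 480*(37 - 13616) + 24*(37 - 13616)*1688)*(-1/3687389) = 400259/290602 + (155 + 480*(-13579) + 24*(-13579)*1688)*(-1/3687389) = 400259/290602 + (155 - 6517920 - 550112448)*(-1/3687389) = 400259/290602 - 556630213*(-1/3687389) = 400259/290602 + 556630213/3687389 = 163233763791977/1071562618178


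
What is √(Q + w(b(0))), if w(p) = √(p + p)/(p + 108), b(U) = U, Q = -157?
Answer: I*√157 ≈ 12.53*I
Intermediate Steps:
w(p) = √2*√p/(108 + p) (w(p) = √(2*p)/(108 + p) = (√2*√p)/(108 + p) = √2*√p/(108 + p))
√(Q + w(b(0))) = √(-157 + √2*√0/(108 + 0)) = √(-157 + √2*0/108) = √(-157 + √2*0*(1/108)) = √(-157 + 0) = √(-157) = I*√157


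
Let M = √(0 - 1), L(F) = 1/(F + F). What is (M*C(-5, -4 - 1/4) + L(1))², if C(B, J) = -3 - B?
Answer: -15/4 + 2*I ≈ -3.75 + 2.0*I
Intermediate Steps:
L(F) = 1/(2*F)
M = I (M = √(-1) = I ≈ 1.0*I)
(M*C(-5, -4 - 1/4) + L(1))² = (I*(-3 - 1*(-5)) + (½)/1)² = (I*(-3 + 5) + (½)*1)² = (I*2 + ½)² = (2*I + ½)² = (½ + 2*I)²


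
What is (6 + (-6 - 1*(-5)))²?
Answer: 25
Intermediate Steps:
(6 + (-6 - 1*(-5)))² = (6 + (-6 + 5))² = (6 - 1)² = 5² = 25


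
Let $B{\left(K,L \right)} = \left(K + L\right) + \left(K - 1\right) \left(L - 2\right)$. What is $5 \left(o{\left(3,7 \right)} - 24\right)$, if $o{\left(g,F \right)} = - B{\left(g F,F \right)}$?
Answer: $-760$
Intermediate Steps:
$B{\left(K,L \right)} = K + L + \left(-1 + K\right) \left(-2 + L\right)$ ($B{\left(K,L \right)} = \left(K + L\right) + \left(-1 + K\right) \left(-2 + L\right) = K + L + \left(-1 + K\right) \left(-2 + L\right)$)
$o{\left(g,F \right)} = -2 + F g - g F^{2}$ ($o{\left(g,F \right)} = - (2 - g F + g F F) = - (2 - F g + F g F) = - (2 - F g + g F^{2}) = - (2 + g F^{2} - F g) = -2 + F g - g F^{2}$)
$5 \left(o{\left(3,7 \right)} - 24\right) = 5 \left(\left(-2 + 7 \cdot 3 - 3 \cdot 7^{2}\right) - 24\right) = 5 \left(\left(-2 + 21 - 3 \cdot 49\right) - 24\right) = 5 \left(\left(-2 + 21 - 147\right) - 24\right) = 5 \left(-128 - 24\right) = 5 \left(-152\right) = -760$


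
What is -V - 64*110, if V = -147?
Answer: -6893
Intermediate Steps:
-V - 64*110 = -1*(-147) - 64*110 = 147 - 7040 = -6893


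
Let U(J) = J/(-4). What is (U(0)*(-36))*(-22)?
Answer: 0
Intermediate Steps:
U(J) = -J/4 (U(J) = J*(-¼) = -J/4)
(U(0)*(-36))*(-22) = (-¼*0*(-36))*(-22) = (0*(-36))*(-22) = 0*(-22) = 0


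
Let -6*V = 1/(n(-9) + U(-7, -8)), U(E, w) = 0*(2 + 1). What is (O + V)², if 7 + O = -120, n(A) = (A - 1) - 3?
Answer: 98109025/6084 ≈ 16126.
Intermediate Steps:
U(E, w) = 0 (U(E, w) = 0*3 = 0)
n(A) = -4 + A (n(A) = (-1 + A) - 3 = -4 + A)
V = 1/78 (V = -1/(6*((-4 - 9) + 0)) = -1/(6*(-13 + 0)) = -⅙/(-13) = -⅙*(-1/13) = 1/78 ≈ 0.012821)
O = -127 (O = -7 - 120 = -127)
(O + V)² = (-127 + 1/78)² = (-9905/78)² = 98109025/6084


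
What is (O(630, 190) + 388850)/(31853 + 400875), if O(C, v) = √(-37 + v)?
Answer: 194425/216364 + 3*√17/432728 ≈ 0.89863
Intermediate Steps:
(O(630, 190) + 388850)/(31853 + 400875) = (√(-37 + 190) + 388850)/(31853 + 400875) = (√153 + 388850)/432728 = (3*√17 + 388850)*(1/432728) = (388850 + 3*√17)*(1/432728) = 194425/216364 + 3*√17/432728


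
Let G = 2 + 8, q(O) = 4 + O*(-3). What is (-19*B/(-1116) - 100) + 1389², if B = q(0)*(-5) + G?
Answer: 1076505223/558 ≈ 1.9292e+6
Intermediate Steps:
q(O) = 4 - 3*O
G = 10
B = -10 (B = (4 - 3*0)*(-5) + 10 = (4 + 0)*(-5) + 10 = 4*(-5) + 10 = -20 + 10 = -10)
(-19*B/(-1116) - 100) + 1389² = (-(-190)/(-1116) - 100) + 1389² = (-(-190)*(-1)/1116 - 100) + 1929321 = (-19*5/558 - 100) + 1929321 = (-95/558 - 100) + 1929321 = -55895/558 + 1929321 = 1076505223/558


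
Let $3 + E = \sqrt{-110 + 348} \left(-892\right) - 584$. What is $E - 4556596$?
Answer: $-4557183 - 892 \sqrt{238} \approx -4.5709 \cdot 10^{6}$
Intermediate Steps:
$E = -587 - 892 \sqrt{238}$ ($E = -3 + \left(\sqrt{-110 + 348} \left(-892\right) - 584\right) = -3 + \left(\sqrt{238} \left(-892\right) - 584\right) = -3 - \left(584 + 892 \sqrt{238}\right) = -587 - 892 \sqrt{238} \approx -14348.0$)
$E - 4556596 = \left(-587 - 892 \sqrt{238}\right) - 4556596 = -4557183 - 892 \sqrt{238}$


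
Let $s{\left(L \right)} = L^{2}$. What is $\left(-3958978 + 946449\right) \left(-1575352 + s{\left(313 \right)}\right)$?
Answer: $4450659131607$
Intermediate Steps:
$\left(-3958978 + 946449\right) \left(-1575352 + s{\left(313 \right)}\right) = \left(-3958978 + 946449\right) \left(-1575352 + 313^{2}\right) = - 3012529 \left(-1575352 + 97969\right) = \left(-3012529\right) \left(-1477383\right) = 4450659131607$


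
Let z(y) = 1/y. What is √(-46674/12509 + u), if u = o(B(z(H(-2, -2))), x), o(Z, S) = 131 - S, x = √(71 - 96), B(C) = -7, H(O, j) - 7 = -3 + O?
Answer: √(19914390545 - 782375405*I)/12509 ≈ 11.284 - 0.22156*I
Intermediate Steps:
H(O, j) = 4 + O (H(O, j) = 7 + (-3 + O) = 4 + O)
x = 5*I (x = √(-25) = 5*I ≈ 5.0*I)
u = 131 - 5*I ≈ 131.0 - 5.0*I
√(-46674/12509 + u) = √(-46674/12509 + (131 - 5*I)) = √(1592005/12509 - 5*I)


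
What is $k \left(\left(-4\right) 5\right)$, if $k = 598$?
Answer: $-11960$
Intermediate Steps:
$k \left(\left(-4\right) 5\right) = 598 \left(\left(-4\right) 5\right) = 598 \left(-20\right) = -11960$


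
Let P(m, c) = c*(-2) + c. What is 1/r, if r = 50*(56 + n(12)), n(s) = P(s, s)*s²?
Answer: -1/83600 ≈ -1.1962e-5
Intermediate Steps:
P(m, c) = -c (P(m, c) = -2*c + c = -c)
n(s) = -s³ (n(s) = (-s)*s² = -s³)
r = -83600 (r = 50*(56 - 1*12³) = 50*(56 - 1*1728) = 50*(56 - 1728) = 50*(-1672) = -83600)
1/r = 1/(-83600) = -1/83600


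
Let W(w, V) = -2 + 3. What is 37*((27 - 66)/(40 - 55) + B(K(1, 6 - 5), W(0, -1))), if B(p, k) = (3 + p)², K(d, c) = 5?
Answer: 12321/5 ≈ 2464.2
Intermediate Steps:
W(w, V) = 1
37*((27 - 66)/(40 - 55) + B(K(1, 6 - 5), W(0, -1))) = 37*((27 - 66)/(40 - 55) + (3 + 5)²) = 37*(-39/(-15) + 8²) = 37*(-39*(-1/15) + 64) = 37*(13/5 + 64) = 37*(333/5) = 12321/5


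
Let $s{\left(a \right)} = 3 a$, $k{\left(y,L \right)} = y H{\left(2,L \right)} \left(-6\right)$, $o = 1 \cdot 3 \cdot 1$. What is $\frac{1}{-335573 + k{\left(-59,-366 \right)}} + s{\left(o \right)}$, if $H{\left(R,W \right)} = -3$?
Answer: $\frac{3029714}{336635} \approx 9.0$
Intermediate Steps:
$o = 3$ ($o = 3 \cdot 1 = 3$)
$k{\left(y,L \right)} = 18 y$ ($k{\left(y,L \right)} = y \left(-3\right) \left(-6\right) = - 3 y \left(-6\right) = 18 y$)
$\frac{1}{-335573 + k{\left(-59,-366 \right)}} + s{\left(o \right)} = \frac{1}{-335573 + 18 \left(-59\right)} + 3 \cdot 3 = \frac{1}{-335573 - 1062} + 9 = \frac{1}{-336635} + 9 = - \frac{1}{336635} + 9 = \frac{3029714}{336635}$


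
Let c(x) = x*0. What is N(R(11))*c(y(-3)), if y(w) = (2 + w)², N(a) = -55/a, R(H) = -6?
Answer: 0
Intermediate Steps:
c(x) = 0
N(R(11))*c(y(-3)) = -55/(-6)*0 = -55*(-⅙)*0 = (55/6)*0 = 0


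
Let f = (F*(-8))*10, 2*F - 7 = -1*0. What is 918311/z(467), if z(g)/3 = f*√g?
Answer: -918311*√467/392280 ≈ -50.589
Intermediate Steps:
F = 7/2 (F = 7/2 + (-1*0)/2 = 7/2 + (½)*0 = 7/2 + 0 = 7/2 ≈ 3.5000)
f = -280 (f = ((7/2)*(-8))*10 = -28*10 = -280)
z(g) = -840*√g (z(g) = 3*(-280*√g) = -840*√g)
918311/z(467) = 918311/((-840*√467)) = 918311*(-√467/392280) = -918311*√467/392280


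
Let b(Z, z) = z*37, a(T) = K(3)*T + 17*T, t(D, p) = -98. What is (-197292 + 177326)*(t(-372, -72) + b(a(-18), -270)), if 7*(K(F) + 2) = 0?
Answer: 201417008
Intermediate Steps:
K(F) = -2 (K(F) = -2 + (⅐)*0 = -2 + 0 = -2)
a(T) = 15*T (a(T) = -2*T + 17*T = 15*T)
b(Z, z) = 37*z
(-197292 + 177326)*(t(-372, -72) + b(a(-18), -270)) = (-197292 + 177326)*(-98 + 37*(-270)) = -19966*(-98 - 9990) = -19966*(-10088) = 201417008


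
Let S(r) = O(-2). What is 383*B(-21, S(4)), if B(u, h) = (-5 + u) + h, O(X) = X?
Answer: -10724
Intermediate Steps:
S(r) = -2
B(u, h) = -5 + h + u
383*B(-21, S(4)) = 383*(-5 - 2 - 21) = 383*(-28) = -10724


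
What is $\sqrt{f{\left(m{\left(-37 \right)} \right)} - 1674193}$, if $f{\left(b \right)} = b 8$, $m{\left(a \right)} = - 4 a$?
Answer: $i \sqrt{1673009} \approx 1293.4 i$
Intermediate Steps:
$f{\left(b \right)} = 8 b$
$\sqrt{f{\left(m{\left(-37 \right)} \right)} - 1674193} = \sqrt{8 \left(\left(-4\right) \left(-37\right)\right) - 1674193} = \sqrt{8 \cdot 148 - 1674193} = \sqrt{1184 - 1674193} = \sqrt{-1673009} = i \sqrt{1673009}$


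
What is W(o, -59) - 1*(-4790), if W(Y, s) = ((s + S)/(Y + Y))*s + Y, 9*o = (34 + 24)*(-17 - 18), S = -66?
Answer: 33237485/7308 ≈ 4548.1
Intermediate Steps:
o = -2030/9 (o = ((34 + 24)*(-17 - 18))/9 = (58*(-35))/9 = (⅑)*(-2030) = -2030/9 ≈ -225.56)
W(Y, s) = Y + s*(-66 + s)/(2*Y) (W(Y, s) = ((s - 66)/(Y + Y))*s + Y = ((-66 + s)/((2*Y)))*s + Y = ((-66 + s)*(1/(2*Y)))*s + Y = ((-66 + s)/(2*Y))*s + Y = s*(-66 + s)/(2*Y) + Y = Y + s*(-66 + s)/(2*Y))
W(o, -59) - 1*(-4790) = ((-2030/9)² + (½)*(-59)² - 33*(-59))/(-2030/9) - 1*(-4790) = -9*(4120900/81 + (½)*3481 + 1947)/2030 + 4790 = -9*(4120900/81 + 3481/2 + 1947)/2030 + 4790 = -9/2030*8839175/162 + 4790 = -1767835/7308 + 4790 = 33237485/7308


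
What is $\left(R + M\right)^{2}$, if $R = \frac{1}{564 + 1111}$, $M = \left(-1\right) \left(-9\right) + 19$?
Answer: $\frac{2199703801}{2805625} \approx 784.03$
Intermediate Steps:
$M = 28$ ($M = 9 + 19 = 28$)
$R = \frac{1}{1675} \approx 0.00059702$
$\left(R + M\right)^{2} = \left(\frac{1}{1675} + 28\right)^{2} = \left(\frac{46901}{1675}\right)^{2} = \frac{2199703801}{2805625}$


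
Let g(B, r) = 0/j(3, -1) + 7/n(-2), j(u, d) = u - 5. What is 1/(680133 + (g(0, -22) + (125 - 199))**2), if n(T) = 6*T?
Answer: 144/98740177 ≈ 1.4584e-6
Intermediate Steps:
j(u, d) = -5 + u
g(B, r) = -7/12 (g(B, r) = 0/(-5 + 3) + 7/((6*(-2))) = 0/(-2) + 7/(-12) = 0*(-1/2) + 7*(-1/12) = 0 - 7/12 = -7/12)
1/(680133 + (g(0, -22) + (125 - 199))**2) = 1/(680133 + (-7/12 + (125 - 199))**2) = 1/(680133 + (-7/12 - 74)**2) = 1/(680133 + (-895/12)**2) = 1/(680133 + 801025/144) = 1/(98740177/144) = 144/98740177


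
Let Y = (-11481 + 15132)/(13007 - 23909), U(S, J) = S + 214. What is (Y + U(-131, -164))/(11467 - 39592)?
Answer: -20027/6813750 ≈ -0.0029392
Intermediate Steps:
U(S, J) = 214 + S
Y = -1217/3634 (Y = 3651/(-10902) = 3651*(-1/10902) = -1217/3634 ≈ -0.33489)
(Y + U(-131, -164))/(11467 - 39592) = (-1217/3634 + (214 - 131))/(11467 - 39592) = (-1217/3634 + 83)/(-28125) = (300405/3634)*(-1/28125) = -20027/6813750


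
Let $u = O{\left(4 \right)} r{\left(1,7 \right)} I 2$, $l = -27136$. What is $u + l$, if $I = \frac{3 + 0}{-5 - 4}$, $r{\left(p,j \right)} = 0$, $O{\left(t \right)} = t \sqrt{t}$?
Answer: $-27136$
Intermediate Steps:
$O{\left(t \right)} = t^{\frac{3}{2}}$
$I = - \frac{1}{3}$ ($I = \frac{3}{-9} = 3 \left(- \frac{1}{9}\right) = - \frac{1}{3} \approx -0.33333$)
$u = 0$ ($u = 4^{\frac{3}{2}} \cdot 0 \left(\left(- \frac{1}{3}\right) 2\right) = 8 \cdot 0 \left(- \frac{2}{3}\right) = 0 \left(- \frac{2}{3}\right) = 0$)
$u + l = 0 - 27136 = -27136$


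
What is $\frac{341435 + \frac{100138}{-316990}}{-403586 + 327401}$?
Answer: $- \frac{54115690256}{12074941575} \approx -4.4817$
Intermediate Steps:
$\frac{341435 + \frac{100138}{-316990}}{-403586 + 327401} = \frac{341435 + 100138 \left(- \frac{1}{316990}\right)}{-76185} = \left(341435 - \frac{50069}{158495}\right) \left(- \frac{1}{76185}\right) = \frac{54115690256}{158495} \left(- \frac{1}{76185}\right) = - \frac{54115690256}{12074941575}$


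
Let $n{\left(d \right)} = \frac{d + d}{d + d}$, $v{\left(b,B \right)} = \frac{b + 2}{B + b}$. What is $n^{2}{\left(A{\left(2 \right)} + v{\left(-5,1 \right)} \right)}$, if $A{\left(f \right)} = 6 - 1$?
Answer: $1$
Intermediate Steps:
$A{\left(f \right)} = 5$
$v{\left(b,B \right)} = \frac{2 + b}{B + b}$
$n{\left(d \right)} = 1$ ($n{\left(d \right)} = \frac{2 d}{2 d} = 2 d \frac{1}{2 d} = 1$)
$n^{2}{\left(A{\left(2 \right)} + v{\left(-5,1 \right)} \right)} = 1^{2} = 1$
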